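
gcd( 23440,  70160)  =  80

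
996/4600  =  249/1150 = 0.22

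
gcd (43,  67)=1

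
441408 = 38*11616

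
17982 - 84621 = -66639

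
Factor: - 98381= - 131^1  *751^1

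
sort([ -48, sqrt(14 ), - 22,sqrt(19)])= [ - 48, - 22,sqrt(14 ),sqrt(19 )] 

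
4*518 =2072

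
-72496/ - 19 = 72496/19 = 3815.58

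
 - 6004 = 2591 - 8595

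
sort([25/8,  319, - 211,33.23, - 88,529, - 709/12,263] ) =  [ -211, - 88, - 709/12,25/8,33.23, 263, 319,529]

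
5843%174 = 101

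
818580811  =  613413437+205167374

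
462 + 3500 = 3962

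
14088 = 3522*4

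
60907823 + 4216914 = 65124737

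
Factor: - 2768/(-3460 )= 2^2*5^ ( - 1) = 4/5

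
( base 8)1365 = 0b1011110101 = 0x2F5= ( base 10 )757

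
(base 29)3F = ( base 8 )146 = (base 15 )6c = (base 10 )102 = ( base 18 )5C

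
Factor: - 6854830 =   -  2^1 * 5^1*79^1*8677^1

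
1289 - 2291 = -1002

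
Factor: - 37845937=-37845937^1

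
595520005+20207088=615727093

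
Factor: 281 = 281^1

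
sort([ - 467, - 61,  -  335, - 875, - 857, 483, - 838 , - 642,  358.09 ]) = [ -875, - 857,  -  838,  -  642,-467, - 335 , - 61, 358.09, 483] 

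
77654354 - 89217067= -11562713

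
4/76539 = 4/76539 = 0.00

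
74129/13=5702 + 3/13 = 5702.23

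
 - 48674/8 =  - 24337/4 = - 6084.25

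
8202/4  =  4101/2 = 2050.50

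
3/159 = 1/53 = 0.02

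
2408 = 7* 344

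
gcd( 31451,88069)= 1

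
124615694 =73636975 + 50978719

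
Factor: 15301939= 3061^1*4999^1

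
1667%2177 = 1667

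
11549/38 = 303 + 35/38 = 303.92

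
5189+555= 5744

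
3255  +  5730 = 8985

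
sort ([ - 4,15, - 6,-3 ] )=[ - 6, - 4, - 3,15 ] 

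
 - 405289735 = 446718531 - 852008266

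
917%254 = 155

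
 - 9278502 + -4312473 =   -  13590975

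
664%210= 34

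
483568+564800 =1048368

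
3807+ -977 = 2830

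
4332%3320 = 1012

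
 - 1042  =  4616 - 5658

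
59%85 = 59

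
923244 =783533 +139711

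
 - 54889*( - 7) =384223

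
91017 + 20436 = 111453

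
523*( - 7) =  - 3661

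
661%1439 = 661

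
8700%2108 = 268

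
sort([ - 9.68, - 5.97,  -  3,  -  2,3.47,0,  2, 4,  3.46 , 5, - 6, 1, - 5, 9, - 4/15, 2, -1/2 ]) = [-9.68 , - 6, - 5.97 , - 5,-3, - 2 , - 1/2, - 4/15,0,1 , 2,  2,3.46,  3.47, 4,  5,  9]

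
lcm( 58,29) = 58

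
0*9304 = 0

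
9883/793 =12 + 367/793 = 12.46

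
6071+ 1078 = 7149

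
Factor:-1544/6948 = -2/9=- 2^1*3^(-2)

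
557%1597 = 557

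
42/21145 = 42/21145 = 0.00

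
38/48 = 19/24 = 0.79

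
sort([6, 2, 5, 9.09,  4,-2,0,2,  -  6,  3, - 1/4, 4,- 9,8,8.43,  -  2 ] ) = [-9, - 6 ,-2, - 2, - 1/4  ,  0,2, 2, 3, 4, 4, 5, 6, 8, 8.43, 9.09]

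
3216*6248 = 20093568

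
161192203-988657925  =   - 827465722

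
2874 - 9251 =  - 6377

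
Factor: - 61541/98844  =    -  2^( - 2 )*3^( - 1)*19^1*41^1*79^1 *8237^ ( - 1)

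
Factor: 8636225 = 5^2*13^1*26573^1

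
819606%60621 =31533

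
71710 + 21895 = 93605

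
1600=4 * 400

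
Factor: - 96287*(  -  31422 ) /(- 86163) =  - 1008510038/28721 = - 2^1*7^( - 1 )*11^( - 1)*73^1*373^( -1 )*1319^1*5237^1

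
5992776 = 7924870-1932094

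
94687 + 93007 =187694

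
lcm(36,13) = 468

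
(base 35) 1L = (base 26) 24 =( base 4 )320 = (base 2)111000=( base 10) 56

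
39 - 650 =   -  611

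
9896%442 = 172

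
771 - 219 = 552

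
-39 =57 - 96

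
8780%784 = 156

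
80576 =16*5036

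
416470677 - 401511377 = 14959300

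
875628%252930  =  116838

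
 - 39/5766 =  - 13/1922=-  0.01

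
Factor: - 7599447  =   - 3^3*149^1*1889^1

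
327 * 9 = 2943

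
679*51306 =34836774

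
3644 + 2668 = 6312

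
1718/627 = 1718/627=2.74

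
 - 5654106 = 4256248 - 9910354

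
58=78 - 20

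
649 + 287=936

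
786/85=9+21/85 = 9.25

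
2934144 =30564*96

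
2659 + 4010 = 6669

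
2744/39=2744/39= 70.36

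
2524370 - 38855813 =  - 36331443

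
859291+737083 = 1596374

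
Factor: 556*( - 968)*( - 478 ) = 2^6*11^2*139^1 * 239^1= 257263424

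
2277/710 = 2277/710 =3.21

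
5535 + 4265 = 9800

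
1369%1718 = 1369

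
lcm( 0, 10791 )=0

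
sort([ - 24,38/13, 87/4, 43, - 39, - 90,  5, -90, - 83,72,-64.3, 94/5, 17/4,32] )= [ - 90, - 90,-83, - 64.3, - 39, - 24, 38/13, 17/4 , 5, 94/5, 87/4,32, 43, 72 ]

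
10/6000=1/600 = 0.00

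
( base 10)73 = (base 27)2J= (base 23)34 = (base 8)111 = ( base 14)53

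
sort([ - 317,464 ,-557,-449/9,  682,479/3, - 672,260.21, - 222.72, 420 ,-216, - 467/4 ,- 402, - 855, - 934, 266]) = [  -  934, - 855, -672 , - 557, -402, - 317, - 222.72,-216, - 467/4, - 449/9,479/3 , 260.21, 266 , 420,  464,  682]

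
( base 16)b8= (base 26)72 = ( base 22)88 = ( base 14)D2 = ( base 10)184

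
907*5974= 5418418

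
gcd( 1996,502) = 2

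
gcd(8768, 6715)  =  1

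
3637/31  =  3637/31 = 117.32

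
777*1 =777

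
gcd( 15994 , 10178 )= 1454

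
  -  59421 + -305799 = -365220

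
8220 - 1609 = 6611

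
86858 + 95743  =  182601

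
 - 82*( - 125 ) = 10250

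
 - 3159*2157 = -6813963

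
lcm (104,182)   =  728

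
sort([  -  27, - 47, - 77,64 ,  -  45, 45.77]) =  [ - 77,  -  47,  -  45 , -27, 45.77, 64]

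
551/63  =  551/63=8.75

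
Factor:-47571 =  -  3^1*101^1*157^1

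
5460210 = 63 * 86670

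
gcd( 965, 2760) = 5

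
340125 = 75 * 4535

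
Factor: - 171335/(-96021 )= 3^( - 2 ) *5^1*47^( - 1)*227^(  -  1) * 34267^1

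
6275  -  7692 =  -1417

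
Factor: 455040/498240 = 158/173 = 2^1*  79^1 * 173^(-1) 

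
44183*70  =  3092810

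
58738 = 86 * 683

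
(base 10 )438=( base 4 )12312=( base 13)279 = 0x1B6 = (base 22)JK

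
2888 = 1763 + 1125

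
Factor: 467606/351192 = 233803/175596 = 2^(- 2)*3^( - 1 )*37^1*71^1*89^1*14633^( - 1)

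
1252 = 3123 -1871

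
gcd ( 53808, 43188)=708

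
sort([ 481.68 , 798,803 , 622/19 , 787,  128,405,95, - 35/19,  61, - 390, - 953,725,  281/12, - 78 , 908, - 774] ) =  [-953, - 774, - 390, - 78, - 35/19,  281/12,  622/19,61, 95,128 , 405  ,  481.68, 725, 787, 798,  803,908 ] 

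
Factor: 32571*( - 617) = - 3^2 * 7^1*11^1*47^1*617^1 = - 20096307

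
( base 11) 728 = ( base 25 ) 1A2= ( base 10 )877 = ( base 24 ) 1CD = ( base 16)36D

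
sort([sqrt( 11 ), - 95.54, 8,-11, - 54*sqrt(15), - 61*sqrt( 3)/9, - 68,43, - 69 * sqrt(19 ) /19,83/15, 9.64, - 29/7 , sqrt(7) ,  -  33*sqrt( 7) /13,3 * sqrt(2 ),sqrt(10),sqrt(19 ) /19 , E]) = [-54*sqrt(15),-95.54, - 68 , - 69 *sqrt(19)/19, -61*sqrt (3) /9, - 11 ,  -  33*sqrt( 7 ) /13, -29/7,sqrt (19)/19, sqrt(7), E,sqrt(10 ),sqrt(11), 3*sqrt ( 2 ), 83/15,8,9.64 , 43] 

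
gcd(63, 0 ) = 63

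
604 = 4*151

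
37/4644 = 37/4644 = 0.01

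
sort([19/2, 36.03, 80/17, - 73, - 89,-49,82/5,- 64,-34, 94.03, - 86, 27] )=[  -  89,  -  86, - 73, - 64,- 49, - 34, 80/17,19/2,82/5,27,36.03, 94.03]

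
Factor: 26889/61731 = 3^( - 1)*19^( - 3)*8963^1 = 8963/20577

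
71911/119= 604 + 5/17=604.29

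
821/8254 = 821/8254 =0.10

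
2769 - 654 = 2115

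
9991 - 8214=1777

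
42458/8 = 5307 + 1/4 = 5307.25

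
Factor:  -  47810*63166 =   -  3019966460  =  - 2^2*5^1*7^1*683^1 * 31583^1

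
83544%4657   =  4375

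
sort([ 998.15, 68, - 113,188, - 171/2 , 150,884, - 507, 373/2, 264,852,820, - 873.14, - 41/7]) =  [ - 873.14, - 507, - 113, - 171/2, - 41/7, 68, 150,373/2,  188, 264,820,852, 884, 998.15]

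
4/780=1/195 = 0.01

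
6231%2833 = 565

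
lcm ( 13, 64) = 832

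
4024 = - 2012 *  ( - 2)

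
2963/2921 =1 + 42/2921 = 1.01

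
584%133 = 52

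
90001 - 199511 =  - 109510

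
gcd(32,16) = 16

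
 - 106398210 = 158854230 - 265252440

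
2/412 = 1/206  =  0.00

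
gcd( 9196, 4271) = 1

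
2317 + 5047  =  7364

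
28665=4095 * 7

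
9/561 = 3/187 = 0.02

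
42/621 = 14/207 = 0.07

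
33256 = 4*8314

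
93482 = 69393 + 24089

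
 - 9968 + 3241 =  - 6727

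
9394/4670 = 4697/2335 = 2.01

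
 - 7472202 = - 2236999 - 5235203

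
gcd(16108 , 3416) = 4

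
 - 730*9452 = - 6899960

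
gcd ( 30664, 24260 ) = 4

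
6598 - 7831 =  - 1233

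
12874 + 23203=36077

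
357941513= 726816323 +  - 368874810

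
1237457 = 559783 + 677674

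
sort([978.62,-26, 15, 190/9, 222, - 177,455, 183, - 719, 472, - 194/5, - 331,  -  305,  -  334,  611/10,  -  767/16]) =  [ - 719,-334, - 331, -305, - 177, - 767/16,  -  194/5, - 26,15,  190/9,611/10, 183, 222  ,  455,  472, 978.62 ]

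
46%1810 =46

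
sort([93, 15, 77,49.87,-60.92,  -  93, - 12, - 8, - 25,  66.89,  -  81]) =[ - 93, - 81, - 60.92,  -  25, - 12, - 8,15, 49.87, 66.89, 77, 93]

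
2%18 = 2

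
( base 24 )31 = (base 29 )2f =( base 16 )49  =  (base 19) 3G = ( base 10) 73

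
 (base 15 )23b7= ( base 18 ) 1581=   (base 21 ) H4G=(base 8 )16655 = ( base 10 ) 7597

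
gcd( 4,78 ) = 2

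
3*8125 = 24375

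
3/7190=3/7190= 0.00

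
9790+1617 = 11407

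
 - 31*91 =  - 2821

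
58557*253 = 14814921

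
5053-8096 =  - 3043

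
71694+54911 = 126605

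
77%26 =25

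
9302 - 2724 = 6578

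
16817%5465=422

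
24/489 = 8/163= 0.05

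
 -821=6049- 6870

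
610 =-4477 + 5087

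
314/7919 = 314/7919 =0.04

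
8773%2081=449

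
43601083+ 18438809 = 62039892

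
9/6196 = 9/6196 = 0.00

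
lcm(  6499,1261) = 84487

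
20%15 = 5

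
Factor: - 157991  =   - 157991^1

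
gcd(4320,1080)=1080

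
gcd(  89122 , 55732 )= 2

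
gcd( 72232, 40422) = 2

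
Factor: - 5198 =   -  2^1 * 23^1*113^1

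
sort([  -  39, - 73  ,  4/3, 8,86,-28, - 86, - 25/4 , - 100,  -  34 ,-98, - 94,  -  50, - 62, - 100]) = [ - 100,-100, - 98, - 94, - 86, - 73, - 62, - 50, - 39,- 34, - 28, -25/4, 4/3,8, 86 ] 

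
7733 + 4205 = 11938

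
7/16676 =7/16676 = 0.00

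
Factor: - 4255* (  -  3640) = 15488200 = 2^3*5^2*7^1*13^1*23^1*37^1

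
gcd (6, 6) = 6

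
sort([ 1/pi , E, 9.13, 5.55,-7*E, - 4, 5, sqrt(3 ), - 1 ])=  [ - 7*E,  -  4, - 1,1/pi,sqrt (3 ), E,  5,5.55,  9.13] 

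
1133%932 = 201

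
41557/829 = 41557/829 =50.13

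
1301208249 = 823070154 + 478138095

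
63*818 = 51534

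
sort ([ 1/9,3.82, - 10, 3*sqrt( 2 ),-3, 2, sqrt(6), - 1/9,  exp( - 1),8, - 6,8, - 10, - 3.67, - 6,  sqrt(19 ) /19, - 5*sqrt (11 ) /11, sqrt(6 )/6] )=[ - 10,  -  10,-6, -6, - 3.67, -3,  -  5*sqrt(11)/11, - 1/9,1/9,sqrt( 19)/19,  exp( - 1 ),sqrt(6)/6, 2, sqrt(6), 3.82, 3*sqrt( 2 ),8, 8]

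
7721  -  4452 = 3269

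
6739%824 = 147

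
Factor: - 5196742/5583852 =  - 2^(- 1 )*3^(  -  2 )*29^1*109^( - 1)*1423^( - 1) * 89599^1 = - 2598371/2791926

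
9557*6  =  57342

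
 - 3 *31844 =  - 95532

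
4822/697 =4822/697 = 6.92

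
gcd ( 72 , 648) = 72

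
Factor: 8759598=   2^1 * 3^1*1459933^1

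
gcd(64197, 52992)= 9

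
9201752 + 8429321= 17631073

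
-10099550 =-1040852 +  - 9058698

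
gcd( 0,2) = 2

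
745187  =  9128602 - 8383415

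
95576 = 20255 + 75321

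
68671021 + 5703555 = 74374576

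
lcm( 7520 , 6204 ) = 248160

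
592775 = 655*905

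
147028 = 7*21004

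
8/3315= 8/3315 = 0.00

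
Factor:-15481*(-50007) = 3^1* 79^1*113^1*137^1*211^1 = 774158367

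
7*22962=160734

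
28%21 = 7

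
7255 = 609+6646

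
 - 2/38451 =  - 2/38451 =- 0.00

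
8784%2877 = 153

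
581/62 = 581/62=9.37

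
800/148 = 200/37=5.41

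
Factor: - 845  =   -5^1*13^2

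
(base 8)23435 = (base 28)CLH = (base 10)10013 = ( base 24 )h95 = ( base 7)41123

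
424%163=98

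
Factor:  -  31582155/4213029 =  - 10527385/1404343 = - 5^1*11^1*199^(-1)*277^1 * 691^1*7057^ ( - 1)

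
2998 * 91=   272818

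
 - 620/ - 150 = 62/15 = 4.13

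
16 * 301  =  4816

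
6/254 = 3/127 = 0.02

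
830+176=1006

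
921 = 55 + 866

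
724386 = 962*753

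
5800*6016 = 34892800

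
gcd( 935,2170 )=5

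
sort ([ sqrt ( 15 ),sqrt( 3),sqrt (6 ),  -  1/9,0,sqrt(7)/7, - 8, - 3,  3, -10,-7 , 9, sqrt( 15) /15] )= [ - 10, - 8, - 7, - 3, - 1/9, 0, sqrt (15 ) /15, sqrt (7 )/7, sqrt(3),  sqrt( 6 ),  3, sqrt( 15), 9 ]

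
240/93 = 2 + 18/31 = 2.58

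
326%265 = 61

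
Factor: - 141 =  - 3^1*47^1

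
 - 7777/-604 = 7777/604  =  12.88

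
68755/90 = 13751/18 = 763.94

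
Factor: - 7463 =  - 17^1*439^1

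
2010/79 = 2010/79 = 25.44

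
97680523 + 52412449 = 150092972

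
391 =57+334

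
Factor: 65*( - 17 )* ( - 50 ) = 55250 = 2^1*5^3*13^1*17^1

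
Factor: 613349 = 11^2*37^1*137^1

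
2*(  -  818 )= - 1636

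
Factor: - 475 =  - 5^2 * 19^1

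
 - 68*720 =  - 48960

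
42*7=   294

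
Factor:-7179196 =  - 2^2*233^1*7703^1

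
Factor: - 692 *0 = 0 =0^1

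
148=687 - 539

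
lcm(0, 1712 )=0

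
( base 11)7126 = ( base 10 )9466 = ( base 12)558A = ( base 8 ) 22372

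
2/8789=2/8789 = 0.00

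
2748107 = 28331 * 97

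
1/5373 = 1/5373 =0.00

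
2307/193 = 11 + 184/193 = 11.95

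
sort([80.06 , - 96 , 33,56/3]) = [ - 96, 56/3,33, 80.06] 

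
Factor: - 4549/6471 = -3^ ( - 2 )*719^( - 1 )*4549^1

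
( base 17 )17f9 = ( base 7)26664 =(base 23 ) de1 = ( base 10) 7200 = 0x1C20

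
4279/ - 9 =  - 476 + 5/9 = - 475.44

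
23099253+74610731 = 97709984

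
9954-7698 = 2256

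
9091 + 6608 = 15699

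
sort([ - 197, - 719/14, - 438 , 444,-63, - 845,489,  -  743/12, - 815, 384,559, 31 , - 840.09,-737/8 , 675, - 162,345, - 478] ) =[ - 845,-840.09, - 815, - 478, - 438, - 197, - 162,  -  737/8, - 63, - 743/12, - 719/14,31,345,384,444, 489,559, 675]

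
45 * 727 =32715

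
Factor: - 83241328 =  - 2^4*1721^1*3023^1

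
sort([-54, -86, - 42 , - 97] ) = [-97, - 86, - 54, -42]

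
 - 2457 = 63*(-39 ) 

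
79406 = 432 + 78974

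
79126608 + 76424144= 155550752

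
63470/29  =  2188 + 18/29= 2188.62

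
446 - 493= - 47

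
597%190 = 27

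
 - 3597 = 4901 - 8498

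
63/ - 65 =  - 1 + 2/65 = -0.97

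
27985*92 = 2574620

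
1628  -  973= 655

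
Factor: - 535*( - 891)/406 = 2^( - 1)*3^4*5^1 * 7^( - 1 )*11^1*29^( - 1 )*107^1 = 476685/406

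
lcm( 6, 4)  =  12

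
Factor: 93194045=5^1*7^1 * 23^1*115769^1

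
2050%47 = 29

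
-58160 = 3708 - 61868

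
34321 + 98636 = 132957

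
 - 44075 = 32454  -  76529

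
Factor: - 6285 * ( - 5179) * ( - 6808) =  - 221600502120 =- 2^3*3^1 * 5^1*23^1* 37^1*419^1 *5179^1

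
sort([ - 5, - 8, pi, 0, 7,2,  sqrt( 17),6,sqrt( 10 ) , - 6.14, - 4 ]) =[ - 8, - 6.14 ,-5,-4,0,2,pi,sqrt( 10),  sqrt( 17), 6,7]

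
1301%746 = 555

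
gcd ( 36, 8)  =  4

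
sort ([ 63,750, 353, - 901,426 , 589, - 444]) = [ - 901, - 444 , 63 , 353 , 426 , 589,  750] 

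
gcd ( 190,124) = 2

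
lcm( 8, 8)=8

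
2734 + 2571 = 5305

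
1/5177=1/5177 = 0.00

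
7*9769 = 68383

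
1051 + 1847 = 2898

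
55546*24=1333104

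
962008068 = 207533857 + 754474211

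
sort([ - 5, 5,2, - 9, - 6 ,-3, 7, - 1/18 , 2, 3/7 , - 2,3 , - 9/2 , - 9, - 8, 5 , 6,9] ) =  [ - 9, - 9, - 8, -6 ,-5, - 9/2, - 3, - 2,-1/18,3/7 , 2 , 2 , 3,5,  5, 6 , 7,9] 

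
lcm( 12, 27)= 108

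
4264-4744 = - 480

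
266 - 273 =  - 7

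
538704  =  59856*9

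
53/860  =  53/860 = 0.06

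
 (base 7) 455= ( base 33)75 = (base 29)84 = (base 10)236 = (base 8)354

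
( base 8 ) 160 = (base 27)44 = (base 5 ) 422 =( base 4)1300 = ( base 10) 112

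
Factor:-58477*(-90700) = 2^2*5^2 * 907^1*58477^1 = 5303863900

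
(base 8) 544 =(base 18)11E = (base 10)356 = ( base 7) 1016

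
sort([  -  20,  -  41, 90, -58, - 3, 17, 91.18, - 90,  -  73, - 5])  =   [  -  90,  -  73,-58, - 41, - 20, - 5, - 3, 17, 90,  91.18]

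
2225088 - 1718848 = 506240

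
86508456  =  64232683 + 22275773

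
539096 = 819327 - 280231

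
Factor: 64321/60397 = 131^1*491^1*60397^ ( - 1) 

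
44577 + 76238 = 120815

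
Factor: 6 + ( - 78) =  - 2^3*3^2 = - 72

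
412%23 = 21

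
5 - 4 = 1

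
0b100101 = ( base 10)37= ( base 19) 1i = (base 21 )1G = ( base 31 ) 16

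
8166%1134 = 228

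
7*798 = 5586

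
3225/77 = 3225/77 = 41.88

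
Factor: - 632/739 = - 2^3*79^1 * 739^( - 1 )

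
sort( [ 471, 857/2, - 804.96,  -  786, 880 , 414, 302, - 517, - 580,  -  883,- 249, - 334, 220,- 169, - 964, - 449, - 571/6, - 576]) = [ - 964, - 883, - 804.96, - 786, - 580, - 576, - 517, - 449, - 334, - 249, - 169, - 571/6,  220,302,414,857/2,471, 880 ]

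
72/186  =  12/31 = 0.39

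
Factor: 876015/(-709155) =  - 3^1*7^1*17^( - 1)=   - 21/17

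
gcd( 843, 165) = 3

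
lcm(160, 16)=160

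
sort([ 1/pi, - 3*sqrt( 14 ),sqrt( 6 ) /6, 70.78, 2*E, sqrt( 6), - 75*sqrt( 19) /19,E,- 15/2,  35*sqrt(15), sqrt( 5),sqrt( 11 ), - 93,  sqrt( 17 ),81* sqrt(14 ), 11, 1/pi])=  [ - 93, - 75 * sqrt ( 19)/19, - 3* sqrt( 14), - 15/2,  1/pi,1/pi, sqrt(6 ) /6,sqrt( 5), sqrt(6),  E,sqrt(11) , sqrt (17),2*E,11,70.78, 35*sqrt (15),81 * sqrt( 14)]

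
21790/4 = 5447 + 1/2   =  5447.50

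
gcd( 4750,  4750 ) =4750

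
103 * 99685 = 10267555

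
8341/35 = 8341/35 = 238.31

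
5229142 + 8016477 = 13245619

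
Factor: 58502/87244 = 29251/43622 = 2^(-1 )*17^(- 1)*1283^ ( - 1)*29251^1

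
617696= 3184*194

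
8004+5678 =13682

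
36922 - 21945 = 14977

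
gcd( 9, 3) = 3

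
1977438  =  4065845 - 2088407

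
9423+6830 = 16253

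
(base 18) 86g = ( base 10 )2716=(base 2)101010011100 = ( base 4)222130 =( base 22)5DA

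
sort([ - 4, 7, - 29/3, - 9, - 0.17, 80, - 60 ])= [  -  60,-29/3, - 9 , - 4,-0.17,7, 80] 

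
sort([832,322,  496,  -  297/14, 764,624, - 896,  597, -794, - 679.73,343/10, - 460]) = [ - 896,-794, - 679.73,-460,-297/14 , 343/10, 322, 496,597, 624 , 764, 832] 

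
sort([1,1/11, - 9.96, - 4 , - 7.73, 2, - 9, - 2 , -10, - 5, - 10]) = [ - 10, - 10, - 9.96, - 9, - 7.73, - 5, - 4, - 2,1/11 , 1,2] 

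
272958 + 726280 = 999238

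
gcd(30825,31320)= 45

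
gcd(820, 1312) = 164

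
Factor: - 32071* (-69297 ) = 3^1 * 13^1*2467^1*23099^1  =  2222424087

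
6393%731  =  545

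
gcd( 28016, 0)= 28016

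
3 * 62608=187824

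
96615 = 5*19323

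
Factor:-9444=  - 2^2*3^1 * 787^1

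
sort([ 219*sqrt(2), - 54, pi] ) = [ -54,pi,219*sqrt( 2 ) ] 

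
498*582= 289836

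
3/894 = 1/298 = 0.00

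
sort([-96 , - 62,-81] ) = [  -  96, - 81,  -  62] 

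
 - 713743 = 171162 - 884905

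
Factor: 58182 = 2^1*3^1  *  9697^1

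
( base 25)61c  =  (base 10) 3787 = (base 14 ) 1547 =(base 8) 7313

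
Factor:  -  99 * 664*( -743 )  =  48841848 = 2^3*3^2*11^1*83^1*743^1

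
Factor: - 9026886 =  - 2^1  *3^1*11^1 * 233^1*587^1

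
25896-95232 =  - 69336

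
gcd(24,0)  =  24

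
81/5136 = 27/1712 = 0.02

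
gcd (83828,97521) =1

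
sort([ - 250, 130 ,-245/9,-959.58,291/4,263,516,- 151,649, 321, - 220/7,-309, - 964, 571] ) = [ - 964, - 959.58, - 309,-250,-151, - 220/7,  -  245/9, 291/4, 130,263, 321, 516, 571, 649 ] 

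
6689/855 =7 + 704/855 = 7.82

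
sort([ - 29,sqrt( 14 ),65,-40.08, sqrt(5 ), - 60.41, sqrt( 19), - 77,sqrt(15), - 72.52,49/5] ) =[ - 77, - 72.52, - 60.41, - 40.08, - 29 , sqrt(5 ) , sqrt( 14) , sqrt(15) , sqrt ( 19),  49/5, 65]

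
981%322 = 15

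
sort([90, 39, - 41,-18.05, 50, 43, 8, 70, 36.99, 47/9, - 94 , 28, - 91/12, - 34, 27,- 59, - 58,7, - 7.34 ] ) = [ - 94,-59, - 58, - 41, - 34, - 18.05,- 91/12, - 7.34, 47/9,7, 8, 27, 28,36.99, 39, 43, 50 , 70, 90 ] 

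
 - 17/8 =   -  17/8 = - 2.12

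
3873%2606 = 1267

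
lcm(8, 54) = 216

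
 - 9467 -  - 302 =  - 9165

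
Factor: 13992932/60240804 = 3^( - 1)*13^( - 1 )*73^1*173^1 * 277^1*386159^( - 1) = 3498233/15060201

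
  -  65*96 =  - 6240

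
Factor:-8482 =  - 2^1*4241^1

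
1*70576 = 70576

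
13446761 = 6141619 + 7305142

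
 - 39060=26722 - 65782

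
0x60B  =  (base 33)1DT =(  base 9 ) 2108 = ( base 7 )4340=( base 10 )1547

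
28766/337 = 28766/337 = 85.36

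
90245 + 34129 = 124374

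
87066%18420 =13386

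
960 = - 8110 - - 9070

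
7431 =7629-198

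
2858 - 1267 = 1591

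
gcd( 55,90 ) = 5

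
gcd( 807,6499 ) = 1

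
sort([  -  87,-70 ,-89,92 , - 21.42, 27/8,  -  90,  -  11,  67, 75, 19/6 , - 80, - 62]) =[ - 90, - 89, - 87, - 80 , - 70 , - 62, - 21.42,- 11 , 19/6, 27/8,67, 75 , 92]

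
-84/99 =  - 1 + 5/33 = -0.85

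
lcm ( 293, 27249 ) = 27249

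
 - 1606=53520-55126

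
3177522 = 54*58843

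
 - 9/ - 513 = 1/57 = 0.02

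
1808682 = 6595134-4786452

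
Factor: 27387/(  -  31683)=-3^1*17^1 *59^( - 1 ) = - 51/59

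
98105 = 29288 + 68817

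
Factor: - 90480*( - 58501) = 2^4*3^1*5^1*13^1*19^1*29^1*3079^1= 5293170480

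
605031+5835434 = 6440465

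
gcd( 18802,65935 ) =1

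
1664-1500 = 164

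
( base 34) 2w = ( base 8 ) 144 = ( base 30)3a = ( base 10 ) 100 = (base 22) 4C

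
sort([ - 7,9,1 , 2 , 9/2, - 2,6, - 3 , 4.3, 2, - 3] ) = [ - 7, - 3,  -  3,-2,  1, 2, 2, 4.3, 9/2, 6,9]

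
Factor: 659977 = 41^1*16097^1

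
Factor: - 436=-2^2*109^1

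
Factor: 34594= 2^1*7^2* 353^1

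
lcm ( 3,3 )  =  3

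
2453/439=5+258/439 = 5.59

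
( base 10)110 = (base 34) 38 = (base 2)1101110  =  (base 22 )50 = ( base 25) 4A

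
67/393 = 67/393 =0.17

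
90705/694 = 130 + 485/694  =  130.70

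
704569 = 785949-81380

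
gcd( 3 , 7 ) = 1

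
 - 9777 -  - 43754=33977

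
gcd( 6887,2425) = 97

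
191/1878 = 191/1878 = 0.10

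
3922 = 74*53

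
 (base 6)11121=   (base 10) 1561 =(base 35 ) 19l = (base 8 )3031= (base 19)463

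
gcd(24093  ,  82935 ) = 9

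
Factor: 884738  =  2^1*277^1*1597^1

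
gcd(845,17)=1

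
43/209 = 43/209 = 0.21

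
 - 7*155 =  - 1085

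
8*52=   416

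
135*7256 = 979560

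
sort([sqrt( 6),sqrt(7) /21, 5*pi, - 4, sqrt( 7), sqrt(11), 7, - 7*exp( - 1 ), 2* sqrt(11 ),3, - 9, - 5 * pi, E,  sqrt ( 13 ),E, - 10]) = [- 5 * pi, - 10, - 9, - 4, - 7*exp( - 1), sqrt ( 7) /21,sqrt( 6 ),sqrt(7 ), E,  E, 3, sqrt(11 ),  sqrt( 13 ),2*sqrt(11),7,5 * pi ]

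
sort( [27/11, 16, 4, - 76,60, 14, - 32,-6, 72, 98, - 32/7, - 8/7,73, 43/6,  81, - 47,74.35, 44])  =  [ - 76,- 47, - 32, - 6, - 32/7,  -  8/7, 27/11, 4 , 43/6, 14, 16,  44, 60, 72, 73, 74.35,81, 98 ]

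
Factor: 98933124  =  2^2*3^1*349^1* 23623^1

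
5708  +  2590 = 8298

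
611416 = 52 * 11758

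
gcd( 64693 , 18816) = 1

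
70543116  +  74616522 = 145159638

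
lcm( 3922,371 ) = 27454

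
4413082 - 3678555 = 734527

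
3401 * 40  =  136040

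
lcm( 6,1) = 6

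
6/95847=2/31949 = 0.00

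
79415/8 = 9926 +7/8 = 9926.88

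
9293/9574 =9293/9574 = 0.97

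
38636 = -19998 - - 58634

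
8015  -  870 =7145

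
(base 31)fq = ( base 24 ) KB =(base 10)491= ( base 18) 195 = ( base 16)1EB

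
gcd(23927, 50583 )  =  1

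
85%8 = 5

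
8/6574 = 4/3287 = 0.00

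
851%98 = 67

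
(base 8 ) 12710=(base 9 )7575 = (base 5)134301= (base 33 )53w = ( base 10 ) 5576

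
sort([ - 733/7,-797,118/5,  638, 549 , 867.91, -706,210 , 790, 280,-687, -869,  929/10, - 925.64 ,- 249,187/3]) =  [ -925.64 , - 869, - 797, - 706, - 687,-249, - 733/7,118/5,187/3 , 929/10, 210, 280, 549 , 638,790,  867.91]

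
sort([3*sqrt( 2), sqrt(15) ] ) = [ sqrt(15), 3*sqrt(2)]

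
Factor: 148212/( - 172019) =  - 2^2*3^2 * 23^1*31^( - 2 ) = - 828/961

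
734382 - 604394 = 129988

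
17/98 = 17/98 = 0.17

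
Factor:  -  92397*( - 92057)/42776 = 8505790629/42776  =  2^( - 3)*3^1*7^1*19^1* 1621^1 * 5347^(- 1)*13151^1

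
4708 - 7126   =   - 2418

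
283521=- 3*(-94507) 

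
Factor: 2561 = 13^1*197^1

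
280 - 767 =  - 487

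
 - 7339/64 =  - 7339/64= - 114.67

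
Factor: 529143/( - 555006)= - 2^( - 1) * 397^(-1)*757^1 = - 757/794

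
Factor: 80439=3^1*26813^1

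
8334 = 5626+2708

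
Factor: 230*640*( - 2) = - 294400 = -2^9*5^2*23^1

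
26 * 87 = 2262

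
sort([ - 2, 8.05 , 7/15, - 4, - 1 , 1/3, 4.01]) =[-4 , - 2, - 1,1/3, 7/15 , 4.01, 8.05]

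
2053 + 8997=11050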